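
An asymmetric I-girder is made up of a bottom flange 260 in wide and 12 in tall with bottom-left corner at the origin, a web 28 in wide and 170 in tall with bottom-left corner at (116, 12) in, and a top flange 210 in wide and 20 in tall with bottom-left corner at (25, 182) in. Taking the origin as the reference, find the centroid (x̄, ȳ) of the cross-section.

bottom flange: A = 260 × 12 = 3120.00, centroid at (130.00, 6.00).
web: A = 28 × 170 = 4760.00, centroid at (130.00, 97.00).
top flange: A = 210 × 20 = 4200.00, centroid at (130.00, 192.00).
ΣA = 12080.00 in²
ΣAx̄ = (3120.00)(130.00) + (4760.00)(130.00) + (4200.00)(130.00) = 1570400.00 in³
ΣAȳ = (3120.00)(6.00) + (4760.00)(97.00) + (4200.00)(192.00) = 1286840.00 in³
x̄ = 1570400.00 / 12080.00 = 130.00 in
ȳ = 1286840.00 / 12080.00 = 106.53 in

x̄ = 130.00 in, ȳ = 106.53 in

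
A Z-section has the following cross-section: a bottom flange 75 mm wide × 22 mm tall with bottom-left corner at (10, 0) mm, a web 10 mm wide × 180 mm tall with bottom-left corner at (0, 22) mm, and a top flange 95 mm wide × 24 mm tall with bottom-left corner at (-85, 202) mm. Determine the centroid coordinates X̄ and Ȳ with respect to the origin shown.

X̄ = 0.33 mm, Ȳ = 123.50 mm

Part | A | x̄ᵢ | ȳᵢ | A·x̄ᵢ | A·ȳᵢ
bottom flange | 1650.00 | 47.50 | 11.00 | 78375.00 | 18150.00
web | 1800.00 | 5.00 | 112.00 | 9000.00 | 201600.00
top flange | 2280.00 | -37.50 | 214.00 | -85500.00 | 487920.00
Σ | 5730.00 |  |  | 1875.00 | 707670.00
X̄ = 1875.00 / 5730.00 = 0.33 mm
Ȳ = 707670.00 / 5730.00 = 123.50 mm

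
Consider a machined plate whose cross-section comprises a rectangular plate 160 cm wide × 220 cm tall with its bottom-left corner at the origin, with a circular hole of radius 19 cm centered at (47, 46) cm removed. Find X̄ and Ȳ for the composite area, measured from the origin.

plate: A = 160 × 220 = 35200.00, centroid at (80.00, 110.00).
hole: A = −π·19² = -1134.11, centroid at (47.00, 46.00).
ΣA = 34065.89 cm²
ΣAX̄ = (35200.00)(80.00) + (-1134.11)(47.00) = 2762696.60 cm³
ΣAȲ = (35200.00)(110.00) + (-1134.11)(46.00) = 3819830.71 cm³
X̄ = 2762696.60 / 34065.89 = 81.10 cm
Ȳ = 3819830.71 / 34065.89 = 112.13 cm

X̄ = 81.10 cm, Ȳ = 112.13 cm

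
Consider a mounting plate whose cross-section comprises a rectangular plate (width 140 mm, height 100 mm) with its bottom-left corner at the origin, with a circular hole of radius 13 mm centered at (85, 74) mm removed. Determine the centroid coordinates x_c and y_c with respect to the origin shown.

plate: A = 140 × 100 = 14000.00, centroid at (70.00, 50.00).
hole: A = −π·13² = -530.93, centroid at (85.00, 74.00).
ΣA = 13469.07 mm², ΣAx_c = 934871.02 mm³, ΣAy_c = 660711.24 mm³.
x_c = 934871.02/13469.07 = 69.41 mm; y_c = 660711.24/13469.07 = 49.05 mm.

x_c = 69.41 mm, y_c = 49.05 mm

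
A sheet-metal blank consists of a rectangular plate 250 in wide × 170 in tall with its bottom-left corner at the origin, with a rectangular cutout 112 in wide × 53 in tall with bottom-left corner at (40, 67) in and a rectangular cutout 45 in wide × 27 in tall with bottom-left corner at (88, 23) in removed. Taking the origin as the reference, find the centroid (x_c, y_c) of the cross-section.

x_c = 130.37 in, y_c = 85.24 in

Part | A | x̄ᵢ | ȳᵢ | A·x̄ᵢ | A·ȳᵢ
plate | 42500.00 | 125.00 | 85.00 | 5312500.00 | 3612500.00
hole 1 | -5936.00 | 96.00 | 93.50 | -569856.00 | -555016.00
hole 2 | -1215.00 | 110.50 | 36.50 | -134257.50 | -44347.50
Σ | 35349.00 |  |  | 4608386.50 | 3013136.50
x_c = 4608386.50 / 35349.00 = 130.37 in
y_c = 3013136.50 / 35349.00 = 85.24 in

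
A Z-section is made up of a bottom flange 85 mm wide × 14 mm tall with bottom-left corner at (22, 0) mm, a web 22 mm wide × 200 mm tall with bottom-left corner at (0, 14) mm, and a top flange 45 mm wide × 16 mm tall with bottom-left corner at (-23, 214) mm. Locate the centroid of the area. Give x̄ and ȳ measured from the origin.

Part | A | x̄ᵢ | ȳᵢ | A·x̄ᵢ | A·ȳᵢ
bottom flange | 1190.00 | 64.50 | 7.00 | 76755.00 | 8330.00
web | 4400.00 | 11.00 | 114.00 | 48400.00 | 501600.00
top flange | 720.00 | -0.50 | 222.00 | -360.00 | 159840.00
Σ | 6310.00 |  |  | 124795.00 | 669770.00
x̄ = 124795.00 / 6310.00 = 19.78 mm
ȳ = 669770.00 / 6310.00 = 106.14 mm

x̄ = 19.78 mm, ȳ = 106.14 mm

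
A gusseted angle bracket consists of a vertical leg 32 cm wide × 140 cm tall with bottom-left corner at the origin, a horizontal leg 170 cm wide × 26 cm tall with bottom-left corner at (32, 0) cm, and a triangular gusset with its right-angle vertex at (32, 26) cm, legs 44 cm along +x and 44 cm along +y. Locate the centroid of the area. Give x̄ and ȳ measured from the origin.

x̄ = 64.25 cm, ȳ = 41.59 cm

vertical leg: A = 32 × 140 = 4480.00, centroid at (16.00, 70.00).
horizontal leg: A = 170 × 26 = 4420.00, centroid at (117.00, 13.00).
gusset: A = ½·44·44 = 968.00, centroid at (46.67, 40.67).
ΣA = 9868.00 cm²
ΣAx̄ = (4480.00)(16.00) + (4420.00)(117.00) + (968.00)(46.67) = 633993.33 cm³
ΣAȳ = (4480.00)(70.00) + (4420.00)(13.00) + (968.00)(40.67) = 410425.33 cm³
x̄ = 633993.33 / 9868.00 = 64.25 cm
ȳ = 410425.33 / 9868.00 = 41.59 cm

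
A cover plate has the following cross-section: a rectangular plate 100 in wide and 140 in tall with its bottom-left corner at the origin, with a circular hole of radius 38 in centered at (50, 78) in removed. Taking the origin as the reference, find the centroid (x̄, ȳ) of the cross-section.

Part | A | x̄ᵢ | ȳᵢ | A·x̄ᵢ | A·ȳᵢ
plate | 14000.00 | 50.00 | 70.00 | 700000.00 | 980000.00
hole | -4536.46 | 50.00 | 78.00 | -226822.99 | -353843.86
Σ | 9463.54 |  |  | 473177.01 | 626156.14
x̄ = 473177.01 / 9463.54 = 50.00 in
ȳ = 626156.14 / 9463.54 = 66.17 in

x̄ = 50.00 in, ȳ = 66.17 in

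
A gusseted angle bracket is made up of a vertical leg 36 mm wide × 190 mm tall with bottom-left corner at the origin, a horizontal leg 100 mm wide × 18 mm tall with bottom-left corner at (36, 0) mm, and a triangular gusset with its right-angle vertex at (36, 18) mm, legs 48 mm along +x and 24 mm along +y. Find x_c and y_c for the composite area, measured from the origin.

x_c = 33.41 mm, y_c = 73.89 mm

vertical leg: A = 36 × 190 = 6840.00, centroid at (18.00, 95.00).
horizontal leg: A = 100 × 18 = 1800.00, centroid at (86.00, 9.00).
gusset: A = ½·48·24 = 576.00, centroid at (52.00, 26.00).
ΣA = 9216.00 mm²
ΣAx_c = (6840.00)(18.00) + (1800.00)(86.00) + (576.00)(52.00) = 307872.00 mm³
ΣAy_c = (6840.00)(95.00) + (1800.00)(9.00) + (576.00)(26.00) = 680976.00 mm³
x_c = 307872.00 / 9216.00 = 33.41 mm
y_c = 680976.00 / 9216.00 = 73.89 mm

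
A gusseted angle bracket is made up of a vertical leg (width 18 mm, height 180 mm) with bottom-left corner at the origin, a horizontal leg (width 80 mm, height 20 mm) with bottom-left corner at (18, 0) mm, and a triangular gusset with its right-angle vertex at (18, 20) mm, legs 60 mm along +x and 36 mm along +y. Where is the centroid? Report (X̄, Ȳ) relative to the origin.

vertical leg: A = 18 × 180 = 3240.00, centroid at (9.00, 90.00).
horizontal leg: A = 80 × 20 = 1600.00, centroid at (58.00, 10.00).
gusset: A = ½·60·36 = 1080.00, centroid at (38.00, 32.00).
ΣA = 5920.00 mm², ΣAX̄ = 163000.00 mm³, ΣAȲ = 342160.00 mm³.
X̄ = 163000.00/5920.00 = 27.53 mm; Ȳ = 342160.00/5920.00 = 57.80 mm.

X̄ = 27.53 mm, Ȳ = 57.80 mm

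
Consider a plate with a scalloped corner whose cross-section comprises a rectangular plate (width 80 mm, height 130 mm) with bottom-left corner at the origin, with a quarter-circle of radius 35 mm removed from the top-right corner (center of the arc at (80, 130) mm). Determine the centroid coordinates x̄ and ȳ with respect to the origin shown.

x̄ = 37.44 mm, ȳ = 59.89 mm

Part | A | x̄ᵢ | ȳᵢ | A·x̄ᵢ | A·ȳᵢ
plate | 10400.00 | 40.00 | 65.00 | 416000.00 | 676000.00
removed quarter-circle | -962.11 | 65.15 | 115.15 | -62677.35 | -110782.99
Σ | 9437.89 |  |  | 353322.65 | 565217.01
x̄ = 353322.65 / 9437.89 = 37.44 mm
ȳ = 565217.01 / 9437.89 = 59.89 mm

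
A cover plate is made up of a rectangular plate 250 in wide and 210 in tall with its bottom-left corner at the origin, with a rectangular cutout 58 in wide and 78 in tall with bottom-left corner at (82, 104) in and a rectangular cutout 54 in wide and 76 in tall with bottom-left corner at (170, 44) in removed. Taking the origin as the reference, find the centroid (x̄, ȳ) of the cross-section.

x̄ = 119.71 in, ȳ = 103.23 in

plate: A = 250 × 210 = 52500.00, centroid at (125.00, 105.00).
hole 1: A = −(58 × 78) = -4524.00, centroid at (111.00, 143.00).
hole 2: A = −(54 × 76) = -4104.00, centroid at (197.00, 82.00).
ΣA = 43872.00 in², ΣAx̄ = 5251848.00 in³, ΣAȳ = 4529040.00 in³.
x̄ = 5251848.00/43872.00 = 119.71 in; ȳ = 4529040.00/43872.00 = 103.23 in.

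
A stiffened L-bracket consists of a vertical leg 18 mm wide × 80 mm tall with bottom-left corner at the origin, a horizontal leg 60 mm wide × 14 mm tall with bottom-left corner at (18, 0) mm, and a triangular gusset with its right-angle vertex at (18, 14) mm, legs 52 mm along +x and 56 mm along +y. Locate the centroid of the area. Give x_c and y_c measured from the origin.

vertical leg: A = 18 × 80 = 1440.00, centroid at (9.00, 40.00).
horizontal leg: A = 60 × 14 = 840.00, centroid at (48.00, 7.00).
gusset: A = ½·52·56 = 1456.00, centroid at (35.33, 32.67).
ΣA = 3736.00 mm², ΣAx_c = 104725.33 mm³, ΣAy_c = 111042.67 mm³.
x_c = 104725.33/3736.00 = 28.03 mm; y_c = 111042.67/3736.00 = 29.72 mm.

x_c = 28.03 mm, y_c = 29.72 mm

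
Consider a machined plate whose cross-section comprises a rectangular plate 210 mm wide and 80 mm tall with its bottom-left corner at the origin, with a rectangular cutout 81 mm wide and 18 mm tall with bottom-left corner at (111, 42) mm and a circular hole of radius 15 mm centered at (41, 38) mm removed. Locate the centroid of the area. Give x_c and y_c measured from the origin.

plate: A = 210 × 80 = 16800.00, centroid at (105.00, 40.00).
hole 1: A = −(81 × 18) = -1458.00, centroid at (151.50, 51.00).
hole 2: A = −π·15² = -706.86, centroid at (41.00, 38.00).
ΣA = 14635.14 mm²
ΣAx_c = (16800.00)(105.00) + (-1458.00)(151.50) + (-706.86)(41.00) = 1514131.81 mm³
ΣAy_c = (16800.00)(40.00) + (-1458.00)(51.00) + (-706.86)(38.00) = 570781.38 mm³
x_c = 1514131.81 / 14635.14 = 103.46 mm
y_c = 570781.38 / 14635.14 = 39.00 mm

x_c = 103.46 mm, y_c = 39.00 mm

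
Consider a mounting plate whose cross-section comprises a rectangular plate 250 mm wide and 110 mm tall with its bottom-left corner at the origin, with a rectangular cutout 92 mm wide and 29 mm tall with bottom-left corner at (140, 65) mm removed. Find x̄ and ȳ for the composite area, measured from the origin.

plate: A = 250 × 110 = 27500.00, centroid at (125.00, 55.00).
hole: A = −(92 × 29) = -2668.00, centroid at (186.00, 79.50).
ΣA = 24832.00 mm²
ΣAx̄ = (27500.00)(125.00) + (-2668.00)(186.00) = 2941252.00 mm³
ΣAȳ = (27500.00)(55.00) + (-2668.00)(79.50) = 1300394.00 mm³
x̄ = 2941252.00 / 24832.00 = 118.45 mm
ȳ = 1300394.00 / 24832.00 = 52.37 mm

x̄ = 118.45 mm, ȳ = 52.37 mm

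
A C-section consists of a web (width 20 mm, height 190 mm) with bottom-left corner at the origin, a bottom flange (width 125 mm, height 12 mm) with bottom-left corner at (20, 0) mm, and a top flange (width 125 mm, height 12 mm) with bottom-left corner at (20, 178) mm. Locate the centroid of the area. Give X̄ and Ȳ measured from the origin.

Part | A | x̄ᵢ | ȳᵢ | A·x̄ᵢ | A·ȳᵢ
web | 3800.00 | 10.00 | 95.00 | 38000.00 | 361000.00
bottom flange | 1500.00 | 82.50 | 6.00 | 123750.00 | 9000.00
top flange | 1500.00 | 82.50 | 184.00 | 123750.00 | 276000.00
Σ | 6800.00 |  |  | 285500.00 | 646000.00
X̄ = 285500.00 / 6800.00 = 41.99 mm
Ȳ = 646000.00 / 6800.00 = 95.00 mm

X̄ = 41.99 mm, Ȳ = 95.00 mm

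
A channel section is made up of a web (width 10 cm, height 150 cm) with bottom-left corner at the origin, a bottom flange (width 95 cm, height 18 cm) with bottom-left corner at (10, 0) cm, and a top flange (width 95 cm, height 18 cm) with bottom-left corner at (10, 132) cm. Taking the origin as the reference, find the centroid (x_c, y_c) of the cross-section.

x_c = 41.49 cm, y_c = 75.00 cm

web: A = 10 × 150 = 1500.00, centroid at (5.00, 75.00).
bottom flange: A = 95 × 18 = 1710.00, centroid at (57.50, 9.00).
top flange: A = 95 × 18 = 1710.00, centroid at (57.50, 141.00).
ΣA = 4920.00 cm²
ΣAx_c = (1500.00)(5.00) + (1710.00)(57.50) + (1710.00)(57.50) = 204150.00 cm³
ΣAy_c = (1500.00)(75.00) + (1710.00)(9.00) + (1710.00)(141.00) = 369000.00 cm³
x_c = 204150.00 / 4920.00 = 41.49 cm
y_c = 369000.00 / 4920.00 = 75.00 cm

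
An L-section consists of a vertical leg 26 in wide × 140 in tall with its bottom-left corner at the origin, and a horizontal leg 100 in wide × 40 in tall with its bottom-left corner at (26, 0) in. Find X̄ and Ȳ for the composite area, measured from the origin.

Part | A | x̄ᵢ | ȳᵢ | A·x̄ᵢ | A·ȳᵢ
vertical leg | 3640.00 | 13.00 | 70.00 | 47320.00 | 254800.00
horizontal leg | 4000.00 | 76.00 | 20.00 | 304000.00 | 80000.00
Σ | 7640.00 |  |  | 351320.00 | 334800.00
X̄ = 351320.00 / 7640.00 = 45.98 in
Ȳ = 334800.00 / 7640.00 = 43.82 in

X̄ = 45.98 in, Ȳ = 43.82 in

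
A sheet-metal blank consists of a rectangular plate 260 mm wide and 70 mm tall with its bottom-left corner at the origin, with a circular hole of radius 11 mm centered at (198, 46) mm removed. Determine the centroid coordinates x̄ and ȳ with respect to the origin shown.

x̄ = 128.55 mm, ȳ = 34.77 mm

plate: A = 260 × 70 = 18200.00, centroid at (130.00, 35.00).
hole: A = −π·11² = -380.13, centroid at (198.00, 46.00).
ΣA = 17819.87 mm²
ΣAx̄ = (18200.00)(130.00) + (-380.13)(198.00) = 2290733.72 mm³
ΣAȳ = (18200.00)(35.00) + (-380.13)(46.00) = 619513.90 mm³
x̄ = 2290733.72 / 17819.87 = 128.55 mm
ȳ = 619513.90 / 17819.87 = 34.77 mm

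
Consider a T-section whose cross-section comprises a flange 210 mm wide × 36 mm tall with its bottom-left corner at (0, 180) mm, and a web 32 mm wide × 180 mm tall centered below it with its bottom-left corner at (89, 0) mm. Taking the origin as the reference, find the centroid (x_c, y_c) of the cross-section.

x_c = 105.00 mm, y_c = 151.30 mm

Part | A | x̄ᵢ | ȳᵢ | A·x̄ᵢ | A·ȳᵢ
web | 5760.00 | 105.00 | 90.00 | 604800.00 | 518400.00
flange | 7560.00 | 105.00 | 198.00 | 793800.00 | 1496880.00
Σ | 13320.00 |  |  | 1398600.00 | 2015280.00
x_c = 1398600.00 / 13320.00 = 105.00 mm
y_c = 2015280.00 / 13320.00 = 151.30 mm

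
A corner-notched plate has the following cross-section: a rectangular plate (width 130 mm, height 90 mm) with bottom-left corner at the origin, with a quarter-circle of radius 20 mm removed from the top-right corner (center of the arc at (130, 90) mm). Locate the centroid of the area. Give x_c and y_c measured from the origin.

Part | A | x̄ᵢ | ȳᵢ | A·x̄ᵢ | A·ȳᵢ
plate | 11700.00 | 65.00 | 45.00 | 760500.00 | 526500.00
removed quarter-circle | -314.16 | 121.51 | 81.51 | -38174.04 | -25607.67
Σ | 11385.84 |  |  | 722325.96 | 500892.33
x_c = 722325.96 / 11385.84 = 63.44 mm
y_c = 500892.33 / 11385.84 = 43.99 mm

x_c = 63.44 mm, y_c = 43.99 mm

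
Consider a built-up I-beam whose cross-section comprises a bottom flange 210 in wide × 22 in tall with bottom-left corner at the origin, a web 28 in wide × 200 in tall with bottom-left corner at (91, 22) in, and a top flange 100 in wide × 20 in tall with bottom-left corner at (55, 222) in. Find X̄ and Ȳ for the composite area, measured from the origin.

Part | A | x̄ᵢ | ȳᵢ | A·x̄ᵢ | A·ȳᵢ
bottom flange | 4620.00 | 105.00 | 11.00 | 485100.00 | 50820.00
web | 5600.00 | 105.00 | 122.00 | 588000.00 | 683200.00
top flange | 2000.00 | 105.00 | 232.00 | 210000.00 | 464000.00
Σ | 12220.00 |  |  | 1283100.00 | 1198020.00
X̄ = 1283100.00 / 12220.00 = 105.00 in
Ȳ = 1198020.00 / 12220.00 = 98.04 in

X̄ = 105.00 in, Ȳ = 98.04 in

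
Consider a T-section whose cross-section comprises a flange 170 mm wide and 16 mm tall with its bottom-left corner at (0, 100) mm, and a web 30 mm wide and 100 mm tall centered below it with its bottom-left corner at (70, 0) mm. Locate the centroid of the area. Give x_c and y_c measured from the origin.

x_c = 85.00 mm, y_c = 77.58 mm

web: A = 30 × 100 = 3000.00, centroid at (85.00, 50.00).
flange: A = 170 × 16 = 2720.00, centroid at (85.00, 108.00).
ΣA = 5720.00 mm²
ΣAx_c = (3000.00)(85.00) + (2720.00)(85.00) = 486200.00 mm³
ΣAy_c = (3000.00)(50.00) + (2720.00)(108.00) = 443760.00 mm³
x_c = 486200.00 / 5720.00 = 85.00 mm
y_c = 443760.00 / 5720.00 = 77.58 mm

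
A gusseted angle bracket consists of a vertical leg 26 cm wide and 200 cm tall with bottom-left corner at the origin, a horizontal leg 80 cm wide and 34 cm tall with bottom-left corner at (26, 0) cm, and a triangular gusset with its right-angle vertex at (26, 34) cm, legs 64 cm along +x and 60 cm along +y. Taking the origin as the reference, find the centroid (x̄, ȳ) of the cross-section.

x̄ = 34.35 cm, ȳ = 68.08 cm

vertical leg: A = 26 × 200 = 5200.00, centroid at (13.00, 100.00).
horizontal leg: A = 80 × 34 = 2720.00, centroid at (66.00, 17.00).
gusset: A = ½·64·60 = 1920.00, centroid at (47.33, 54.00).
ΣA = 9840.00 cm²
ΣAx̄ = (5200.00)(13.00) + (2720.00)(66.00) + (1920.00)(47.33) = 338000.00 cm³
ΣAȳ = (5200.00)(100.00) + (2720.00)(17.00) + (1920.00)(54.00) = 669920.00 cm³
x̄ = 338000.00 / 9840.00 = 34.35 cm
ȳ = 669920.00 / 9840.00 = 68.08 cm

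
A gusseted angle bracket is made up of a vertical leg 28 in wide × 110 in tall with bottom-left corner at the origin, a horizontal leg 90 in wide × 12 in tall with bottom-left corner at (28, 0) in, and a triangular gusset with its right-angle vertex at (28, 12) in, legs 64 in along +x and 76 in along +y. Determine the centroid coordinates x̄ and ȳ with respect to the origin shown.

x̄ = 36.70 in, ȳ = 40.45 in

vertical leg: A = 28 × 110 = 3080.00, centroid at (14.00, 55.00).
horizontal leg: A = 90 × 12 = 1080.00, centroid at (73.00, 6.00).
gusset: A = ½·64·76 = 2432.00, centroid at (49.33, 37.33).
ΣA = 6592.00 in², ΣAx̄ = 241938.67 in³, ΣAȳ = 266674.67 in³.
x̄ = 241938.67/6592.00 = 36.70 in; ȳ = 266674.67/6592.00 = 40.45 in.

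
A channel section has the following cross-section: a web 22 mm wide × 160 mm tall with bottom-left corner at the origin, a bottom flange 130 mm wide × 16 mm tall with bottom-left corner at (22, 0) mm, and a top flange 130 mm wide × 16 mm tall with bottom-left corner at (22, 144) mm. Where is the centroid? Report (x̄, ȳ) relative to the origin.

web: A = 22 × 160 = 3520.00, centroid at (11.00, 80.00).
bottom flange: A = 130 × 16 = 2080.00, centroid at (87.00, 8.00).
top flange: A = 130 × 16 = 2080.00, centroid at (87.00, 152.00).
ΣA = 7680.00 mm², ΣAx̄ = 400640.00 mm³, ΣAȳ = 614400.00 mm³.
x̄ = 400640.00/7680.00 = 52.17 mm; ȳ = 614400.00/7680.00 = 80.00 mm.

x̄ = 52.17 mm, ȳ = 80.00 mm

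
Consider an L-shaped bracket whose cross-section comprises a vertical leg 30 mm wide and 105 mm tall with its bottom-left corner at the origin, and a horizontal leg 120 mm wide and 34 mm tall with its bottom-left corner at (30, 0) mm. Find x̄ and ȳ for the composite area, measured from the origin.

vertical leg: A = 30 × 105 = 3150.00, centroid at (15.00, 52.50).
horizontal leg: A = 120 × 34 = 4080.00, centroid at (90.00, 17.00).
ΣA = 7230.00 mm²
ΣAx̄ = (3150.00)(15.00) + (4080.00)(90.00) = 414450.00 mm³
ΣAȳ = (3150.00)(52.50) + (4080.00)(17.00) = 234735.00 mm³
x̄ = 414450.00 / 7230.00 = 57.32 mm
ȳ = 234735.00 / 7230.00 = 32.47 mm

x̄ = 57.32 mm, ȳ = 32.47 mm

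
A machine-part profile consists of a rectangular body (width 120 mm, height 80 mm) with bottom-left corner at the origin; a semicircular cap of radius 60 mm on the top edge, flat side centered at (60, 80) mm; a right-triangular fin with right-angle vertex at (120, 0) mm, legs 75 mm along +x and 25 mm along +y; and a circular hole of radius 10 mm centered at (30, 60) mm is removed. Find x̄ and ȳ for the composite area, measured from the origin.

rectangular body: A = 120 × 80 = 9600.00, centroid at (60.00, 40.00).
semicircular top: A = ½π·60² = 5654.87, centroid at (60.00, 105.46).
triangular fin: A = ½·75·25 = 937.50, centroid at (145.00, 8.33).
hole: A = −π·10² = -314.16, centroid at (30.00, 60.00).
ΣA = 15878.21 mm²
ΣAx̄ = (9600.00)(60.00) + (5654.87)(60.00) + (937.50)(145.00) + (-314.16)(30.00) = 1041804.73 mm³
ΣAȳ = (9600.00)(40.00) + (5654.87)(105.46) + (937.50)(8.33) + (-314.16)(60.00) = 969352.29 mm³
x̄ = 1041804.73 / 15878.21 = 65.61 mm
ȳ = 969352.29 / 15878.21 = 61.05 mm

x̄ = 65.61 mm, ȳ = 61.05 mm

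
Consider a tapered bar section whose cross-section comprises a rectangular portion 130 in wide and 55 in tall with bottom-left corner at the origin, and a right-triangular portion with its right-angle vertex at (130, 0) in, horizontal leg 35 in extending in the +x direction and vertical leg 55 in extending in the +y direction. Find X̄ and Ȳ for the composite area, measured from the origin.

rectangular portion: A = 130 × 55 = 7150.00, centroid at (65.00, 27.50).
triangular portion: A = ½·35·55 = 962.50, centroid at (141.67, 18.33).
ΣA = 8112.50 in², ΣAX̄ = 601104.17 in³, ΣAȲ = 214270.83 in³.
X̄ = 601104.17/8112.50 = 74.10 in; Ȳ = 214270.83/8112.50 = 26.41 in.

X̄ = 74.10 in, Ȳ = 26.41 in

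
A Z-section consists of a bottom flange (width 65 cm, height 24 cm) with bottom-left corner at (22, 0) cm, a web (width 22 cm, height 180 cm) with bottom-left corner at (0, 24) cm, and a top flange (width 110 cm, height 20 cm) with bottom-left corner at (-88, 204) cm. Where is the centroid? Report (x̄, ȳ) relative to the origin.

x̄ = 7.25 cm, ȳ = 121.89 cm

Part | A | x̄ᵢ | ȳᵢ | A·x̄ᵢ | A·ȳᵢ
bottom flange | 1560.00 | 54.50 | 12.00 | 85020.00 | 18720.00
web | 3960.00 | 11.00 | 114.00 | 43560.00 | 451440.00
top flange | 2200.00 | -33.00 | 214.00 | -72600.00 | 470800.00
Σ | 7720.00 |  |  | 55980.00 | 940960.00
x̄ = 55980.00 / 7720.00 = 7.25 cm
ȳ = 940960.00 / 7720.00 = 121.89 cm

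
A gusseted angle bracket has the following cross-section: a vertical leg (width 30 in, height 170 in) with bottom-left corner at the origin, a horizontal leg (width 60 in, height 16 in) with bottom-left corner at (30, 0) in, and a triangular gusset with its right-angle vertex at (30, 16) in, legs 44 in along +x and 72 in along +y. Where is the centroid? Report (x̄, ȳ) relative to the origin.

x̄ = 26.80 in, ȳ = 66.00 in

Part | A | x̄ᵢ | ȳᵢ | A·x̄ᵢ | A·ȳᵢ
vertical leg | 5100.00 | 15.00 | 85.00 | 76500.00 | 433500.00
horizontal leg | 960.00 | 60.00 | 8.00 | 57600.00 | 7680.00
gusset | 1584.00 | 44.67 | 40.00 | 70752.00 | 63360.00
Σ | 7644.00 |  |  | 204852.00 | 504540.00
x̄ = 204852.00 / 7644.00 = 26.80 in
ȳ = 504540.00 / 7644.00 = 66.00 in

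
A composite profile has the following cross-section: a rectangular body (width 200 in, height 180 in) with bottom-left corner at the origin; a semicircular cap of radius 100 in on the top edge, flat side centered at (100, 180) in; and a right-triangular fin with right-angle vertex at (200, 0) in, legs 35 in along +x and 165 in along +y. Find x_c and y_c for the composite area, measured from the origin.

Part | A | x̄ᵢ | ȳᵢ | A·x̄ᵢ | A·ȳᵢ
rectangular body | 36000.00 | 100.00 | 90.00 | 3600000.00 | 3240000.00
semicircular top | 15707.96 | 100.00 | 222.44 | 1570796.33 | 3494100.05
triangular fin | 2887.50 | 211.67 | 55.00 | 611187.50 | 158812.50
Σ | 54595.46 |  |  | 5781983.83 | 6892912.55
x_c = 5781983.83 / 54595.46 = 105.91 in
y_c = 6892912.55 / 54595.46 = 126.25 in

x_c = 105.91 in, y_c = 126.25 in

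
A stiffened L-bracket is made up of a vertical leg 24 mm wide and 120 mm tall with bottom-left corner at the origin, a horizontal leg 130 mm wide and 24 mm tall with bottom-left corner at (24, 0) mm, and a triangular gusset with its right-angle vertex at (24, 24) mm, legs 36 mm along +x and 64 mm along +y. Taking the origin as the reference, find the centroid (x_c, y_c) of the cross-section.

vertical leg: A = 24 × 120 = 2880.00, centroid at (12.00, 60.00).
horizontal leg: A = 130 × 24 = 3120.00, centroid at (89.00, 12.00).
gusset: A = ½·36·64 = 1152.00, centroid at (36.00, 45.33).
ΣA = 7152.00 mm²
ΣAx_c = (2880.00)(12.00) + (3120.00)(89.00) + (1152.00)(36.00) = 353712.00 mm³
ΣAy_c = (2880.00)(60.00) + (3120.00)(12.00) + (1152.00)(45.33) = 262464.00 mm³
x_c = 353712.00 / 7152.00 = 49.46 mm
y_c = 262464.00 / 7152.00 = 36.70 mm

x_c = 49.46 mm, y_c = 36.70 mm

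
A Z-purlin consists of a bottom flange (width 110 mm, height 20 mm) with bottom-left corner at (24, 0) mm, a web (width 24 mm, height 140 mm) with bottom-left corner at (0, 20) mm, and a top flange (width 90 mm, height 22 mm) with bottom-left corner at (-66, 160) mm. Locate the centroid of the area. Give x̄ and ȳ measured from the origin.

x̄ = 22.88 mm, ȳ = 87.93 mm

bottom flange: A = 110 × 20 = 2200.00, centroid at (79.00, 10.00).
web: A = 24 × 140 = 3360.00, centroid at (12.00, 90.00).
top flange: A = 90 × 22 = 1980.00, centroid at (-21.00, 171.00).
ΣA = 7540.00 mm²
ΣAx̄ = (2200.00)(79.00) + (3360.00)(12.00) + (1980.00)(-21.00) = 172540.00 mm³
ΣAȳ = (2200.00)(10.00) + (3360.00)(90.00) + (1980.00)(171.00) = 662980.00 mm³
x̄ = 172540.00 / 7540.00 = 22.88 mm
ȳ = 662980.00 / 7540.00 = 87.93 mm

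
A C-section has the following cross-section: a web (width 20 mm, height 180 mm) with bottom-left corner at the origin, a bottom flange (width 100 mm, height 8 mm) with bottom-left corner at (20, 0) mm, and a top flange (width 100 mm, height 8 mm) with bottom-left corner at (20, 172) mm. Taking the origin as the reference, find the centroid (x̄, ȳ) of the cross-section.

web: A = 20 × 180 = 3600.00, centroid at (10.00, 90.00).
bottom flange: A = 100 × 8 = 800.00, centroid at (70.00, 4.00).
top flange: A = 100 × 8 = 800.00, centroid at (70.00, 176.00).
ΣA = 5200.00 mm²
ΣAx̄ = (3600.00)(10.00) + (800.00)(70.00) + (800.00)(70.00) = 148000.00 mm³
ΣAȳ = (3600.00)(90.00) + (800.00)(4.00) + (800.00)(176.00) = 468000.00 mm³
x̄ = 148000.00 / 5200.00 = 28.46 mm
ȳ = 468000.00 / 5200.00 = 90.00 mm

x̄ = 28.46 mm, ȳ = 90.00 mm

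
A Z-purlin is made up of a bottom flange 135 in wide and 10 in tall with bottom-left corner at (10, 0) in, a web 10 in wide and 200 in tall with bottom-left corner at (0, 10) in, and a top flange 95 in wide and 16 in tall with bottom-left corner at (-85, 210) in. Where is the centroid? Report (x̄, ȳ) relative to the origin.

Part | A | x̄ᵢ | ȳᵢ | A·x̄ᵢ | A·ȳᵢ
bottom flange | 1350.00 | 77.50 | 5.00 | 104625.00 | 6750.00
web | 2000.00 | 5.00 | 110.00 | 10000.00 | 220000.00
top flange | 1520.00 | -37.50 | 218.00 | -57000.00 | 331360.00
Σ | 4870.00 |  |  | 57625.00 | 558110.00
x̄ = 57625.00 / 4870.00 = 11.83 in
ȳ = 558110.00 / 4870.00 = 114.60 in

x̄ = 11.83 in, ȳ = 114.60 in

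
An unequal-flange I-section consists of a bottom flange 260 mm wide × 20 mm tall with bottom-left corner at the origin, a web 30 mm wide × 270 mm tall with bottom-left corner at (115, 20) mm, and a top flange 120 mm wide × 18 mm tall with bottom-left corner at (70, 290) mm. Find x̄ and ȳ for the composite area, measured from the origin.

x̄ = 130.00 mm, ȳ = 126.35 mm

Part | A | x̄ᵢ | ȳᵢ | A·x̄ᵢ | A·ȳᵢ
bottom flange | 5200.00 | 130.00 | 10.00 | 676000.00 | 52000.00
web | 8100.00 | 130.00 | 155.00 | 1053000.00 | 1255500.00
top flange | 2160.00 | 130.00 | 299.00 | 280800.00 | 645840.00
Σ | 15460.00 |  |  | 2009800.00 | 1953340.00
x̄ = 2009800.00 / 15460.00 = 130.00 mm
ȳ = 1953340.00 / 15460.00 = 126.35 mm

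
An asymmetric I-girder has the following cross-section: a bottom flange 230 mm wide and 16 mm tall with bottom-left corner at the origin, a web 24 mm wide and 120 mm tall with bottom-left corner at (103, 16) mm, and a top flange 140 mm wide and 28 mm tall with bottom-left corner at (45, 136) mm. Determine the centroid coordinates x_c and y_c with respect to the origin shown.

x_c = 115.00 mm, y_c = 79.80 mm

bottom flange: A = 230 × 16 = 3680.00, centroid at (115.00, 8.00).
web: A = 24 × 120 = 2880.00, centroid at (115.00, 76.00).
top flange: A = 140 × 28 = 3920.00, centroid at (115.00, 150.00).
ΣA = 10480.00 mm²
ΣAx_c = (3680.00)(115.00) + (2880.00)(115.00) + (3920.00)(115.00) = 1205200.00 mm³
ΣAy_c = (3680.00)(8.00) + (2880.00)(76.00) + (3920.00)(150.00) = 836320.00 mm³
x_c = 1205200.00 / 10480.00 = 115.00 mm
y_c = 836320.00 / 10480.00 = 79.80 mm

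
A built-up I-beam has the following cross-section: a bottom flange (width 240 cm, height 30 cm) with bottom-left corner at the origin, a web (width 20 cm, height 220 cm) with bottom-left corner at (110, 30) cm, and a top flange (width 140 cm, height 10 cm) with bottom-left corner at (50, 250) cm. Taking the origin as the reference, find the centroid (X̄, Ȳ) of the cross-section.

X̄ = 120.00 cm, Ȳ = 83.15 cm

bottom flange: A = 240 × 30 = 7200.00, centroid at (120.00, 15.00).
web: A = 20 × 220 = 4400.00, centroid at (120.00, 140.00).
top flange: A = 140 × 10 = 1400.00, centroid at (120.00, 255.00).
ΣA = 13000.00 cm², ΣAX̄ = 1560000.00 cm³, ΣAȲ = 1081000.00 cm³.
X̄ = 1560000.00/13000.00 = 120.00 cm; Ȳ = 1081000.00/13000.00 = 83.15 cm.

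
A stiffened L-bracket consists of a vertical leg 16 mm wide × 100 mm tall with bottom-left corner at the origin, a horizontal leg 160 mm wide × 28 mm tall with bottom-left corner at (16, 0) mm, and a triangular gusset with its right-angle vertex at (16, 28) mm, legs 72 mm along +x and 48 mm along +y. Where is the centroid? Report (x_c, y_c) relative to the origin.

x_c = 65.57 mm, y_c = 28.02 mm

vertical leg: A = 16 × 100 = 1600.00, centroid at (8.00, 50.00).
horizontal leg: A = 160 × 28 = 4480.00, centroid at (96.00, 14.00).
gusset: A = ½·72·48 = 1728.00, centroid at (40.00, 44.00).
ΣA = 7808.00 mm², ΣAx_c = 512000.00 mm³, ΣAy_c = 218752.00 mm³.
x_c = 512000.00/7808.00 = 65.57 mm; y_c = 218752.00/7808.00 = 28.02 mm.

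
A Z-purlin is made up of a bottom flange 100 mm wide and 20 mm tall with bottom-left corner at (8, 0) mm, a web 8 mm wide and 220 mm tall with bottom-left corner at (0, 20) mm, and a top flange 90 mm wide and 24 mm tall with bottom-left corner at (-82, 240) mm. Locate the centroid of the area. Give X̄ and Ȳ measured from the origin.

Part | A | x̄ᵢ | ȳᵢ | A·x̄ᵢ | A·ȳᵢ
bottom flange | 2000.00 | 58.00 | 10.00 | 116000.00 | 20000.00
web | 1760.00 | 4.00 | 130.00 | 7040.00 | 228800.00
top flange | 2160.00 | -37.00 | 252.00 | -79920.00 | 544320.00
Σ | 5920.00 |  |  | 43120.00 | 793120.00
X̄ = 43120.00 / 5920.00 = 7.28 mm
Ȳ = 793120.00 / 5920.00 = 133.97 mm

X̄ = 7.28 mm, Ȳ = 133.97 mm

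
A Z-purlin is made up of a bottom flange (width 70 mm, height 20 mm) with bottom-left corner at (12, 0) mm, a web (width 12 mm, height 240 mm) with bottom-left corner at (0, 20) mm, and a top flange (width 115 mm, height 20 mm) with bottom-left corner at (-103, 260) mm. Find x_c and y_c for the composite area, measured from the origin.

bottom flange: A = 70 × 20 = 1400.00, centroid at (47.00, 10.00).
web: A = 12 × 240 = 2880.00, centroid at (6.00, 140.00).
top flange: A = 115 × 20 = 2300.00, centroid at (-45.50, 270.00).
ΣA = 6580.00 mm²
ΣAx_c = (1400.00)(47.00) + (2880.00)(6.00) + (2300.00)(-45.50) = -21570.00 mm³
ΣAy_c = (1400.00)(10.00) + (2880.00)(140.00) + (2300.00)(270.00) = 1038200.00 mm³
x_c = -21570.00 / 6580.00 = -3.28 mm
y_c = 1038200.00 / 6580.00 = 157.78 mm

x_c = -3.28 mm, y_c = 157.78 mm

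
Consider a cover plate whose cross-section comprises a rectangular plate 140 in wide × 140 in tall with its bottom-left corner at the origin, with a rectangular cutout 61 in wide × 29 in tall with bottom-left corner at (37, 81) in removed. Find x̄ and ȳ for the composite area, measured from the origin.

x̄ = 70.25 in, ȳ = 67.47 in

plate: A = 140 × 140 = 19600.00, centroid at (70.00, 70.00).
hole: A = −(61 × 29) = -1769.00, centroid at (67.50, 95.50).
ΣA = 17831.00 in²
ΣAx̄ = (19600.00)(70.00) + (-1769.00)(67.50) = 1252592.50 in³
ΣAȳ = (19600.00)(70.00) + (-1769.00)(95.50) = 1203060.50 in³
x̄ = 1252592.50 / 17831.00 = 70.25 in
ȳ = 1203060.50 / 17831.00 = 67.47 in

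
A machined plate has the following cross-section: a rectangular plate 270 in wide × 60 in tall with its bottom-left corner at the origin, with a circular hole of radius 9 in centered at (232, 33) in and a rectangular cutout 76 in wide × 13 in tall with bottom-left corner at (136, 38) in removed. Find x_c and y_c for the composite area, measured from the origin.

plate: A = 270 × 60 = 16200.00, centroid at (135.00, 30.00).
hole 1: A = −π·9² = -254.47, centroid at (232.00, 33.00).
hole 2: A = −(76 × 13) = -988.00, centroid at (174.00, 44.50).
ΣA = 14957.53 in², ΣAx_c = 1956051.19 in³, ΣAy_c = 433636.52 in³.
x_c = 1956051.19/14957.53 = 130.77 in; y_c = 433636.52/14957.53 = 28.99 in.

x_c = 130.77 in, y_c = 28.99 in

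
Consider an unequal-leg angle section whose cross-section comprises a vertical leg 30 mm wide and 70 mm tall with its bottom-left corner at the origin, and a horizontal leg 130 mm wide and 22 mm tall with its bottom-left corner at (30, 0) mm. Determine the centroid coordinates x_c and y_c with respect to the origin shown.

x_c = 61.13 mm, y_c = 21.16 mm

Part | A | x̄ᵢ | ȳᵢ | A·x̄ᵢ | A·ȳᵢ
vertical leg | 2100.00 | 15.00 | 35.00 | 31500.00 | 73500.00
horizontal leg | 2860.00 | 95.00 | 11.00 | 271700.00 | 31460.00
Σ | 4960.00 |  |  | 303200.00 | 104960.00
x_c = 303200.00 / 4960.00 = 61.13 mm
y_c = 104960.00 / 4960.00 = 21.16 mm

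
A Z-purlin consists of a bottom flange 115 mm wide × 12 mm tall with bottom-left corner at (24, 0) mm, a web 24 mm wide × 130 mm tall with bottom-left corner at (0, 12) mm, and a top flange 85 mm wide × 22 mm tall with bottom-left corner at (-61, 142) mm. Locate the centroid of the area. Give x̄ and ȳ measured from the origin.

bottom flange: A = 115 × 12 = 1380.00, centroid at (81.50, 6.00).
web: A = 24 × 130 = 3120.00, centroid at (12.00, 77.00).
top flange: A = 85 × 22 = 1870.00, centroid at (-18.50, 153.00).
ΣA = 6370.00 mm², ΣAx̄ = 115315.00 mm³, ΣAȳ = 534630.00 mm³.
x̄ = 115315.00/6370.00 = 18.10 mm; ȳ = 534630.00/6370.00 = 83.93 mm.

x̄ = 18.10 mm, ȳ = 83.93 mm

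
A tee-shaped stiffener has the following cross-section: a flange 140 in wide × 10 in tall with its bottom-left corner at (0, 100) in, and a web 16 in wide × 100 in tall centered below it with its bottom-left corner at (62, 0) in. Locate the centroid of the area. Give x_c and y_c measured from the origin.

web: A = 16 × 100 = 1600.00, centroid at (70.00, 50.00).
flange: A = 140 × 10 = 1400.00, centroid at (70.00, 105.00).
ΣA = 3000.00 in², ΣAx_c = 210000.00 in³, ΣAy_c = 227000.00 in³.
x_c = 210000.00/3000.00 = 70.00 in; y_c = 227000.00/3000.00 = 75.67 in.

x_c = 70.00 in, y_c = 75.67 in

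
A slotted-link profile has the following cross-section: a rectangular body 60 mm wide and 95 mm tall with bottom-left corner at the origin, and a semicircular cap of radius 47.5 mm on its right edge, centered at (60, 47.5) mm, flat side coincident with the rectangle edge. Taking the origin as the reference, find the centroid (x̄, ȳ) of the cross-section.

x̄ = 49.23 mm, ȳ = 47.50 mm

Part | A | x̄ᵢ | ȳᵢ | A·x̄ᵢ | A·ȳᵢ
rectangular body | 5700.00 | 30.00 | 47.50 | 171000.00 | 270750.00
semicircular end | 3544.11 | 80.16 | 47.50 | 284094.47 | 168345.19
Σ | 9244.11 |  |  | 455094.47 | 439095.19
x̄ = 455094.47 / 9244.11 = 49.23 mm
ȳ = 439095.19 / 9244.11 = 47.50 mm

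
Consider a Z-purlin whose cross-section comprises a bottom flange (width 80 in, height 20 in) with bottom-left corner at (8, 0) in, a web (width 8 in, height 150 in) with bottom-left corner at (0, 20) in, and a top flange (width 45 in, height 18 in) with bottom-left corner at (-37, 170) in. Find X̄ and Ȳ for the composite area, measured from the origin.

X̄ = 19.35 in, Ȳ = 76.17 in

Part | A | x̄ᵢ | ȳᵢ | A·x̄ᵢ | A·ȳᵢ
bottom flange | 1600.00 | 48.00 | 10.00 | 76800.00 | 16000.00
web | 1200.00 | 4.00 | 95.00 | 4800.00 | 114000.00
top flange | 810.00 | -14.50 | 179.00 | -11745.00 | 144990.00
Σ | 3610.00 |  |  | 69855.00 | 274990.00
X̄ = 69855.00 / 3610.00 = 19.35 in
Ȳ = 274990.00 / 3610.00 = 76.17 in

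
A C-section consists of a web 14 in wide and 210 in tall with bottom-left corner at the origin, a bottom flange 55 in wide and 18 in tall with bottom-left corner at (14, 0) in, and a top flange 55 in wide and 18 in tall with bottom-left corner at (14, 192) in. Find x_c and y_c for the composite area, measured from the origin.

web: A = 14 × 210 = 2940.00, centroid at (7.00, 105.00).
bottom flange: A = 55 × 18 = 990.00, centroid at (41.50, 9.00).
top flange: A = 55 × 18 = 990.00, centroid at (41.50, 201.00).
ΣA = 4920.00 in²
ΣAx_c = (2940.00)(7.00) + (990.00)(41.50) + (990.00)(41.50) = 102750.00 in³
ΣAy_c = (2940.00)(105.00) + (990.00)(9.00) + (990.00)(201.00) = 516600.00 in³
x_c = 102750.00 / 4920.00 = 20.88 in
y_c = 516600.00 / 4920.00 = 105.00 in

x_c = 20.88 in, y_c = 105.00 in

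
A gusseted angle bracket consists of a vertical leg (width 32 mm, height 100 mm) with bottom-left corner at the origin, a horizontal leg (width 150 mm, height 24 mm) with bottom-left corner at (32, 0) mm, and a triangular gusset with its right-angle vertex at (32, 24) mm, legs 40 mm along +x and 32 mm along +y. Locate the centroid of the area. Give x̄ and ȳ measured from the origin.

x̄ = 62.56 mm, ȳ = 30.29 mm

vertical leg: A = 32 × 100 = 3200.00, centroid at (16.00, 50.00).
horizontal leg: A = 150 × 24 = 3600.00, centroid at (107.00, 12.00).
gusset: A = ½·40·32 = 640.00, centroid at (45.33, 34.67).
ΣA = 7440.00 mm², ΣAx̄ = 465413.33 mm³, ΣAȳ = 225386.67 mm³.
x̄ = 465413.33/7440.00 = 62.56 mm; ȳ = 225386.67/7440.00 = 30.29 mm.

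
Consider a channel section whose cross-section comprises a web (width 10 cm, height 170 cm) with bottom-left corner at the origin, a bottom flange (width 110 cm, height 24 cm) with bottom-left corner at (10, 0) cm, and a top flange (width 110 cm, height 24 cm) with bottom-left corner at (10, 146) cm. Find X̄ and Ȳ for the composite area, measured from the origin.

Part | A | x̄ᵢ | ȳᵢ | A·x̄ᵢ | A·ȳᵢ
web | 1700.00 | 5.00 | 85.00 | 8500.00 | 144500.00
bottom flange | 2640.00 | 65.00 | 12.00 | 171600.00 | 31680.00
top flange | 2640.00 | 65.00 | 158.00 | 171600.00 | 417120.00
Σ | 6980.00 |  |  | 351700.00 | 593300.00
X̄ = 351700.00 / 6980.00 = 50.39 cm
Ȳ = 593300.00 / 6980.00 = 85.00 cm

X̄ = 50.39 cm, Ȳ = 85.00 cm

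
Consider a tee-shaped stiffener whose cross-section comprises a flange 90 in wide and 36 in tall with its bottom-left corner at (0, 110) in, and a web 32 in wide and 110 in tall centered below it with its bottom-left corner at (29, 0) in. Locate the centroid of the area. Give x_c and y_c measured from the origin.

web: A = 32 × 110 = 3520.00, centroid at (45.00, 55.00).
flange: A = 90 × 36 = 3240.00, centroid at (45.00, 128.00).
ΣA = 6760.00 in², ΣAx_c = 304200.00 in³, ΣAy_c = 608320.00 in³.
x_c = 304200.00/6760.00 = 45.00 in; y_c = 608320.00/6760.00 = 89.99 in.

x_c = 45.00 in, y_c = 89.99 in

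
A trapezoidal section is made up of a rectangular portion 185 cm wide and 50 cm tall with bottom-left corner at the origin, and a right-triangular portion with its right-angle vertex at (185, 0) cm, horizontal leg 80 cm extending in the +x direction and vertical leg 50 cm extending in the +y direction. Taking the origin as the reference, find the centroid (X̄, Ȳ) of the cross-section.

X̄ = 113.69 cm, Ȳ = 23.52 cm

rectangular portion: A = 185 × 50 = 9250.00, centroid at (92.50, 25.00).
triangular portion: A = ½·80·50 = 2000.00, centroid at (211.67, 16.67).
ΣA = 11250.00 cm², ΣAX̄ = 1278958.33 cm³, ΣAȲ = 264583.33 cm³.
X̄ = 1278958.33/11250.00 = 113.69 cm; Ȳ = 264583.33/11250.00 = 23.52 cm.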